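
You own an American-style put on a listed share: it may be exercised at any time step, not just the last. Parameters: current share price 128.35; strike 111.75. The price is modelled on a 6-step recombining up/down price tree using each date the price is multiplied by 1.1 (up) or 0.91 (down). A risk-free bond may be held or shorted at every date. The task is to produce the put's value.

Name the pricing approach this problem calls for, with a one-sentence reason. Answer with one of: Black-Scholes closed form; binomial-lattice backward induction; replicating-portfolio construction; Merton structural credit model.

framework: binomial-lattice backward induction

Key observation: with exercise allowed before expiry on a discrete up/down model (6 steps from spot 128.35), the strike-111.75 put's value must be rolled back through the tree testing early exercise at each node.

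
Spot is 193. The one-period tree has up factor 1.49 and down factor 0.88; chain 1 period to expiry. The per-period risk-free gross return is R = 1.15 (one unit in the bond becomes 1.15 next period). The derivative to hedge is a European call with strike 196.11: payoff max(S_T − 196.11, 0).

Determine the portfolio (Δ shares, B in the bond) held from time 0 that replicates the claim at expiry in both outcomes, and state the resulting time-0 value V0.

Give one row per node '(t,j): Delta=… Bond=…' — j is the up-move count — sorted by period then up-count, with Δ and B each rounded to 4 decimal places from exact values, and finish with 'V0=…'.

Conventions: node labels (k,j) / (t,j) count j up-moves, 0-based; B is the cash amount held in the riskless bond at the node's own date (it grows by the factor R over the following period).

(0,0): Delta=0.7769 Bond=-114.7324
V0=35.2020

Risk-neutral probability p* = (R−d)/(u−d) = (1.15−0.88)/(1.49−0.88) = 0.4426.
At maturity the claim pays: V(1,0)=0.0000, V(1,1)=91.4600
Node (0,0) S=193.0000: V=(p*·91.4600+(1−p*)·0.0000)/1.15=35.2020; Δ=(91.4600−0.0000)/(287.5700−169.8400)=0.7769; B=V−Δ·S=-114.7324
Sanity check at the root: Δ(0,0)·S0 + B(0,0) reproduces V0 = 35.2020.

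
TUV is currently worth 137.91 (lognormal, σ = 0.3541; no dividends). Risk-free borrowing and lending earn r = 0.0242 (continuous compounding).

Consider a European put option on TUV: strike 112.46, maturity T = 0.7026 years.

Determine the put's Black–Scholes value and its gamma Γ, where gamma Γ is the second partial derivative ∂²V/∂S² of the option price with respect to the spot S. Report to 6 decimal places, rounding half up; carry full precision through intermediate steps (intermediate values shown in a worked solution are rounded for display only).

σ√T = 0.3541·√0.7026 = 0.296811
d₁ = (ln(S/K) + (r+σ²/2)T) / (σ√T) = (ln(137.91/112.46) + (0.0242+0.3541²/2)·0.7026) / 0.296811 = (0.204004 + 0.061051) / 0.296811 = 0.893009
d₂ = d₁ − σ√T = 0.893009 − 0.296811 = 0.596198
e^{−rT} = 0.983141
N(−d₁) = 0.185926,  N(−d₂) = 0.275521
Put price V = K·e^{−rT}·N(−d₂) − S·N(−d₁) = 30.462749 − 25.641066 = 4.821683
φ(d₁) = (1/√(2π))·e^{−d₁²/2} = 0.267758
Γ = φ(d₁) / (S·σ·√T) = 0.006541

price = 4.821683
Γ = 0.006541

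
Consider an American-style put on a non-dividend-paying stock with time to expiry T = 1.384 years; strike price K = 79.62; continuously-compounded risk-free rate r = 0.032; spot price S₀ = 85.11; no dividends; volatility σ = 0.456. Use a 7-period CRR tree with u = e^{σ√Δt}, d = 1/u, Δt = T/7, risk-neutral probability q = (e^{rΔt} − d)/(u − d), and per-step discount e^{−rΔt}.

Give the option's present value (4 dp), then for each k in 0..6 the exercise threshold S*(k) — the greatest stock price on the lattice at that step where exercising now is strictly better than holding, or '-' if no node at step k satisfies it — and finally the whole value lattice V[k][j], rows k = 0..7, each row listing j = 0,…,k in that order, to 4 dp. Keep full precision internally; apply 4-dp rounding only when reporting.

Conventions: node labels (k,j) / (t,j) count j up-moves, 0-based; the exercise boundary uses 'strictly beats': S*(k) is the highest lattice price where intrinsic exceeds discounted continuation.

price = 13.7517
boundary = - - - - 37.8224 46.3241 56.7368
tree:
13.7517
19.1193 7.7644
25.7803 11.7173 3.3228
33.5275 17.2196 5.5474 0.8090
41.7976 24.4712 9.1124 1.5218 0.0000
48.7390 33.2959 14.6531 2.8627 0.0000 0.0000
54.4065 41.7976 22.8832 5.3851 0.0000 0.0000 0.0000
59.0338 48.7390 33.2959 10.1299 0.0000 0.0000 0.0000 0.0000

Δt=0.19771  u=1.22478  d=0.81647  q=0.46503  discount=0.99369
step 7 (expiry): payoffs max(K−S,0) = 59.0338 48.7390 33.2959 10.1299 0.0000 0.0000 0.0000 0.0000
step 6: (k=6,j=0): S=25.2135, K−S=54.4065, hold=53.9043 ⇒ V=54.4065 exercise | (k=6,j=1): S=37.8224, K−S=41.7976, hold=41.2954 ⇒ V=41.7976 exercise | (k=6,j=2): S=56.7368, K−S=22.8832, hold=22.3810 ⇒ V=22.8832 exercise | (k=6,j=3): S=85.1100, K−S=0.0000, hold=5.3851 ⇒ V=5.3851 continue | (k=6,j=4): S=127.6722, K−S=0.0000, hold=0.0000 ⇒ V=0.0000 continue | (k=6,j=5): S=191.5191, K−S=0.0000, hold=0.0000 ⇒ V=0.0000 continue | (k=6,j=6): S=287.2948, K−S=0.0000, hold=0.0000 ⇒ V=0.0000 continue  boundary S*=56.7368
step 5: (k=5,j=0): S=30.8810, K−S=48.7390, hold=48.2369 ⇒ V=48.7390 exercise | (k=5,j=1): S=46.3241, K−S=33.2959, hold=32.7937 ⇒ V=33.2959 exercise | (k=5,j=2): S=69.4901, K−S=10.1299, hold=14.6531 ⇒ V=14.6531 continue | (k=5,j=3): S=104.2410, K−S=0.0000, hold=2.8627 ⇒ V=2.8627 continue | (k=5,j=4): S=156.3703, K−S=0.0000, hold=0.0000 ⇒ V=0.0000 continue | (k=5,j=5): S=234.5686, K−S=0.0000, hold=0.0000 ⇒ V=0.0000 continue  boundary S*=46.3241
step 4: (k=4,j=0): S=37.8224, K−S=41.7976, hold=41.2954 ⇒ V=41.7976 exercise | (k=4,j=1): S=56.7368, K−S=22.8832, hold=24.4712 ⇒ V=24.4712 continue | (k=4,j=2): S=85.1100, K−S=0.0000, hold=9.1124 ⇒ V=9.1124 continue | (k=4,j=3): S=127.6722, K−S=0.0000, hold=1.5218 ⇒ V=1.5218 continue | (k=4,j=4): S=191.5191, K−S=0.0000, hold=0.0000 ⇒ V=0.0000 continue  boundary S*=37.8224
step 3: (k=3,j=0): S=46.3241, K−S=33.2959, hold=33.5275 ⇒ V=33.5275 continue | (k=3,j=1): S=69.4901, K−S=10.1299, hold=17.2196 ⇒ V=17.2196 continue | (k=3,j=2): S=104.2410, K−S=0.0000, hold=5.5474 ⇒ V=5.5474 continue | (k=3,j=3): S=156.3703, K−S=0.0000, hold=0.8090 ⇒ V=0.8090 continue  boundary S*=-
step 2: (k=2,j=0): S=56.7368, K−S=22.8832, hold=25.7803 ⇒ V=25.7803 continue | (k=2,j=1): S=85.1100, K−S=0.0000, hold=11.7173 ⇒ V=11.7173 continue | (k=2,j=2): S=127.6722, K−S=0.0000, hold=3.3228 ⇒ V=3.3228 continue  boundary S*=-
step 1: (k=1,j=0): S=69.4901, K−S=10.1299, hold=19.1193 ⇒ V=19.1193 continue | (k=1,j=1): S=104.2410, K−S=0.0000, hold=7.7644 ⇒ V=7.7644 continue  boundary S*=-
step 0: (k=0,j=0): S=85.1100, K−S=0.0000, hold=13.7517 ⇒ V=13.7517 continue  boundary S*=-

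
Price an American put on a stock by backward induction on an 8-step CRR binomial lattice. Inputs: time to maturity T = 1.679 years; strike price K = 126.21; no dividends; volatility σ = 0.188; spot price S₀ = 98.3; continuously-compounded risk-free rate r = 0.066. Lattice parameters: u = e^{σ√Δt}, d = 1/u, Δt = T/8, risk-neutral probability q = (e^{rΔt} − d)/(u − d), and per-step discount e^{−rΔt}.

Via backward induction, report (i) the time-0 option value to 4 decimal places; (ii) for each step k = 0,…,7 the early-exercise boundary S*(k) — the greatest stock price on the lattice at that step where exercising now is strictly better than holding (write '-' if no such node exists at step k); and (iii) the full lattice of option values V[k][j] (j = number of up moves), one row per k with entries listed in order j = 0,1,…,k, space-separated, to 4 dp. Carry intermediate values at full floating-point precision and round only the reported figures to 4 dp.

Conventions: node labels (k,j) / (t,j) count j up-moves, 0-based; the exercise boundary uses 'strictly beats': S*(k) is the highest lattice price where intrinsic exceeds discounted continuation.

Δt=0.20988, u=1.08994, d=0.91748, q=0.55936, disc=e^(-rΔt)=0.98624
k=8 terminal: V=max(K-S,0) → 76.8564 67.5790 56.5576 43.4644 27.9100 9.4317 0.0000 0.0000 0.0000
k=7: j=0 S=53.7926 intr=72.4174 cont=70.6812 V=72.4174[EX]; j=1 S=63.9045 intr=62.3055 cont=60.5693 V=62.3055[EX]; j=2 S=75.9172 intr=50.2928 cont=48.5566 V=50.2928[EX]; j=3 S=90.1881 intr=36.0219 cont=34.2857 V=36.0219[EX]; j=4 S=107.1415 intr=19.0685 cont=17.3323 V=19.0685[EX]; j=5 S=127.2819 intr=0.0000 cont=4.0988 V=4.0988[hold]; j=6 S=151.2082 intr=0.0000 cont=0.0000 V=0.0000[hold]; j=7 S=179.6322 intr=0.0000 cont=0.0000 V=0.0000[hold]  S*(7)=107.1415
k=6: j=0 S=58.6310 intr=67.5790 cont=65.8428 V=67.5790[EX]; j=1 S=69.6524 intr=56.5576 cont=54.8214 V=56.5576[EX]; j=2 S=82.7456 intr=43.4644 cont=41.7283 V=43.4644[EX]; j=3 S=98.3000 intr=27.9100 cont=26.1738 V=27.9100[EX]; j=4 S=116.7783 intr=9.4317 cont=10.5480 V=10.5480[hold]; j=5 S=138.7302 intr=0.0000 cont=1.7813 V=1.7813[hold]; j=6 S=164.8086 intr=0.0000 cont=0.0000 V=0.0000[hold]  S*(6)=98.3000
k=5: j=0 S=63.9045 intr=62.3055 cont=60.5693 V=62.3055[EX]; j=1 S=75.9172 intr=50.2928 cont=48.5566 V=50.2928[EX]; j=2 S=90.1881 intr=36.0219 cont=34.2857 V=36.0219[EX]; j=3 S=107.1415 intr=19.0685 cont=17.9481 V=19.0685[EX]; j=4 S=127.2819 intr=0.0000 cont=5.5666 V=5.5666[hold]; j=5 S=151.2082 intr=0.0000 cont=0.7741 V=0.7741[hold]  S*(5)=107.1415
k=4: j=0 S=69.6524 intr=56.5576 cont=54.8214 V=56.5576[EX]; j=1 S=82.7456 intr=43.4644 cont=41.7283 V=43.4644[EX]; j=2 S=98.3000 intr=27.9100 cont=26.1738 V=27.9100[EX]; j=3 S=116.7783 intr=9.4317 cont=11.3577 V=11.3577[hold]; j=4 S=138.7302 intr=0.0000 cont=2.8462 V=2.8462[hold]  S*(4)=98.3000
k=3: j=0 S=75.9172 intr=50.2928 cont=48.5566 V=50.2928[EX]; j=1 S=90.1881 intr=36.0219 cont=34.2857 V=36.0219[EX]; j=2 S=107.1415 intr=19.0685 cont=18.3948 V=19.0685[EX]; j=3 S=127.2819 intr=0.0000 cont=6.5060 V=6.5060[hold]  S*(3)=107.1415
k=2: j=0 S=82.7456 intr=43.4644 cont=41.7283 V=43.4644[EX]; j=1 S=98.3000 intr=27.9100 cont=26.1738 V=27.9100[EX]; j=2 S=116.7783 intr=9.4317 cont=11.8759 V=11.8759[hold]  S*(2)=98.3000
k=1: j=0 S=90.1881 intr=36.0219 cont=34.2857 V=36.0219[EX]; j=1 S=107.1415 intr=19.0685 cont=18.6807 V=19.0685[EX]  S*(1)=107.1415
k=0: j=0 S=98.3000 intr=27.9100 cont=26.1738 V=27.9100[EX]  S*(0)=98.3000

price = 27.9100
boundary = 98.3000 107.1415 98.3000 107.1415 98.3000 107.1415 98.3000 107.1415
tree:
27.9100
36.0219 19.0685
43.4644 27.9100 11.8759
50.2928 36.0219 19.0685 6.5060
56.5576 43.4644 27.9100 11.3577 2.8462
62.3055 50.2928 36.0219 19.0685 5.5666 0.7741
67.5790 56.5576 43.4644 27.9100 10.5480 1.7813 0.0000
72.4174 62.3055 50.2928 36.0219 19.0685 4.0988 0.0000 0.0000
76.8564 67.5790 56.5576 43.4644 27.9100 9.4317 0.0000 0.0000 0.0000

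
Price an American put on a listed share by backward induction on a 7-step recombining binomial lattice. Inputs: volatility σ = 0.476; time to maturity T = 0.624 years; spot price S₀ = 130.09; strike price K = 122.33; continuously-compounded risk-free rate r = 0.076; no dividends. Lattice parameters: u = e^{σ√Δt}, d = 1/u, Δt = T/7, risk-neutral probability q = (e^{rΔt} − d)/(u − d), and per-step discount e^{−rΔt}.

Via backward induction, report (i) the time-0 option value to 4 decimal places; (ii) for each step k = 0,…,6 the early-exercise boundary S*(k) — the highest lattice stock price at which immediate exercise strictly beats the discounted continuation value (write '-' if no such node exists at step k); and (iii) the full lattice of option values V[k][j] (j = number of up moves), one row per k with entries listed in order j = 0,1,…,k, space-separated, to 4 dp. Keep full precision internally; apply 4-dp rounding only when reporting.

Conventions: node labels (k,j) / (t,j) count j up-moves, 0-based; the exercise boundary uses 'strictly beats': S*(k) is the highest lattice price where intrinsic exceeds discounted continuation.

params: Δt=0.08914 u=1.15271 d=0.86752 q=0.48837 e^(-rΔt)=0.99325
t_7 payoffs: 74.2244 58.4098 37.3963 9.4745 0.0000 0.0000 0.0000 0.0000
t_6: node(6,0) S=55.4519 payoff=66.8781 vs cont=66.0521 → 66.8781 [stop]  node(6,1) S=73.6816 payoff=48.6484 vs cont=47.8224 → 48.6484 [stop]  node(6,2) S=97.9042 payoff=24.4258 vs cont=23.5998 → 24.4258 [stop]  node(6,3) S=130.0900 payoff=0.0000 vs cont=4.8148 → 4.8148 [wait]  node(6,4) S=172.8568 payoff=0.0000 vs cont=0.0000 → 0.0000 [wait]  node(6,5) S=229.6830 payoff=0.0000 vs cont=0.0000 → 0.0000 [wait]  node(6,6) S=305.1907 payoff=0.0000 vs cont=0.0000 → 0.0000 [wait]  ⇒ S*(6)=97.9042
t_5: node(5,0) S=63.9202 payoff=58.4098 vs cont=57.5839 → 58.4098 [stop]  node(5,1) S=84.9337 payoff=37.3963 vs cont=36.5703 → 37.3963 [stop]  node(5,2) S=112.8555 payoff=9.4745 vs cont=14.7482 → 14.7482 [wait]  node(5,3) S=149.9564 payoff=0.0000 vs cont=2.4468 → 2.4468 [wait]  node(5,4) S=199.2542 payoff=0.0000 vs cont=0.0000 → 0.0000 [wait]  node(5,5) S=264.7586 payoff=0.0000 vs cont=0.0000 → 0.0000 [wait]  ⇒ S*(5)=84.9337
t_4: node(4,0) S=73.6816 payoff=48.6484 vs cont=47.8224 → 48.6484 [stop]  node(4,1) S=97.9042 payoff=24.4258 vs cont=26.1579 → 26.1579 [wait]  node(4,2) S=130.0900 payoff=0.0000 vs cont=8.6816 → 8.6816 [wait]  node(4,3) S=172.8568 payoff=0.0000 vs cont=1.2434 → 1.2434 [wait]  node(4,4) S=229.6830 payoff=0.0000 vs cont=0.0000 → 0.0000 [wait]  ⇒ S*(4)=73.6816
t_3: node(3,0) S=84.9337 payoff=37.3963 vs cont=37.4105 → 37.4105 [wait]  node(3,1) S=112.8555 payoff=9.4745 vs cont=17.5041 → 17.5041 [wait]  node(3,2) S=149.9564 payoff=0.0000 vs cont=5.0149 → 5.0149 [wait]  node(3,3) S=199.2542 payoff=0.0000 vs cont=0.6319 → 0.6319 [wait]  ⇒ S*(3)=-
t_2: node(2,0) S=97.9042 payoff=24.4258 vs cont=27.5019 → 27.5019 [wait]  node(2,1) S=130.0900 payoff=0.0000 vs cont=11.3278 → 11.3278 [wait]  node(2,2) S=172.8568 payoff=0.0000 vs cont=2.8550 → 2.8550 [wait]  ⇒ S*(2)=-
t_1: node(1,0) S=112.8555 payoff=9.4745 vs cont=19.4707 → 19.4707 [wait]  node(1,1) S=149.9564 payoff=0.0000 vs cont=7.1414 → 7.1414 [wait]  ⇒ S*(1)=-
t_0: node(0,0) S=130.0900 payoff=0.0000 vs cont=13.3587 → 13.3587 [wait]  ⇒ S*(0)=-

price = 13.3587
boundary = - - - - 73.6816 84.9337 97.9042
tree:
13.3587
19.4707 7.1414
27.5019 11.3278 2.8550
37.4105 17.5041 5.0149 0.6319
48.6484 26.1579 8.6816 1.2434 0.0000
58.4098 37.3963 14.7482 2.4468 0.0000 0.0000
66.8781 48.6484 24.4258 4.8148 0.0000 0.0000 0.0000
74.2244 58.4098 37.3963 9.4745 0.0000 0.0000 0.0000 0.0000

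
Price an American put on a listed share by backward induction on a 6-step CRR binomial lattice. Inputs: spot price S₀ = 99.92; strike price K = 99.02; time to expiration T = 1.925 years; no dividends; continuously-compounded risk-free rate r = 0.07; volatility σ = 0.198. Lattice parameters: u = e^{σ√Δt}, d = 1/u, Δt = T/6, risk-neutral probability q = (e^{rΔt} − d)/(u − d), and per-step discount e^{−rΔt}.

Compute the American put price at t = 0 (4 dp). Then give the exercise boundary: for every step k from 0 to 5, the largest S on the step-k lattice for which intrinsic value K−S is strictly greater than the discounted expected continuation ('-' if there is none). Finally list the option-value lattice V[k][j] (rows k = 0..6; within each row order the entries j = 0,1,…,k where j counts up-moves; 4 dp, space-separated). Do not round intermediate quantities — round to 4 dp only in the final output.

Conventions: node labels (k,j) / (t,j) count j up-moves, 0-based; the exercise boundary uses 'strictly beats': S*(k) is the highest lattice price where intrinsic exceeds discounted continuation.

Δt=0.32083  u=1.11868  d=0.89391  q=0.57304  discount=0.97779
step 6 (expiry): payoffs max(K−S,0) = 48.0386 35.2193 19.1766 0.0000 0.0000 0.0000 0.0000
step 5: (k=5,j=0): S=57.0320, K−S=41.9880, hold=39.7890 ⇒ V=41.9880 exercise | (k=5,j=1): S=71.3727, K−S=27.6473, hold=25.4483 ⇒ V=27.6473 exercise | (k=5,j=2): S=89.3194, K−S=9.7006, hold=8.0059 ⇒ V=9.7006 exercise | (k=5,j=3): S=111.7787, K−S=0.0000, hold=0.0000 ⇒ V=0.0000 continue | (k=5,j=4): S=139.8855, K−S=0.0000, hold=0.0000 ⇒ V=0.0000 continue | (k=5,j=5): S=175.0597, K−S=0.0000, hold=0.0000 ⇒ V=0.0000 continue  boundary S*=89.3194
step 4: (k=4,j=0): S=63.8007, K−S=35.2193, hold=33.0203 ⇒ V=35.2193 exercise | (k=4,j=1): S=79.8434, K−S=19.1766, hold=16.9776 ⇒ V=19.1766 exercise | (k=4,j=2): S=99.9200, K−S=0.0000, hold=4.0498 ⇒ V=4.0498 continue | (k=4,j=3): S=125.0449, K−S=0.0000, hold=0.0000 ⇒ V=0.0000 continue | (k=4,j=4): S=156.4874, K−S=0.0000, hold=0.0000 ⇒ V=0.0000 continue  boundary S*=79.8434
step 3: (k=3,j=0): S=71.3727, K−S=27.6473, hold=25.4483 ⇒ V=27.6473 exercise | (k=3,j=1): S=89.3194, K−S=9.7006, hold=10.2750 ⇒ V=10.2750 continue | (k=3,j=2): S=111.7787, K−S=0.0000, hold=1.6907 ⇒ V=1.6907 continue | (k=3,j=3): S=139.8855, K−S=0.0000, hold=0.0000 ⇒ V=0.0000 continue  boundary S*=71.3727
step 2: (k=2,j=0): S=79.8434, K−S=19.1766, hold=17.2994 ⇒ V=19.1766 exercise | (k=2,j=1): S=99.9200, K−S=0.0000, hold=5.2370 ⇒ V=5.2370 continue | (k=2,j=2): S=125.0449, K−S=0.0000, hold=0.7058 ⇒ V=0.7058 continue  boundary S*=79.8434
step 1: (k=1,j=0): S=89.3194, K−S=9.7006, hold=10.9402 ⇒ V=10.9402 continue | (k=1,j=1): S=111.7787, K−S=0.0000, hold=2.5818 ⇒ V=2.5818 continue  boundary S*=-
step 0: (k=0,j=0): S=99.9200, K−S=0.0000, hold=6.0139 ⇒ V=6.0139 continue  boundary S*=-

price = 6.0139
boundary = - - 79.8434 71.3727 79.8434 89.3194
tree:
6.0139
10.9402 2.5818
19.1766 5.2370 0.7058
27.6473 10.2750 1.6907 0.0000
35.2193 19.1766 4.0498 0.0000 0.0000
41.9880 27.6473 9.7006 0.0000 0.0000 0.0000
48.0386 35.2193 19.1766 0.0000 0.0000 0.0000 0.0000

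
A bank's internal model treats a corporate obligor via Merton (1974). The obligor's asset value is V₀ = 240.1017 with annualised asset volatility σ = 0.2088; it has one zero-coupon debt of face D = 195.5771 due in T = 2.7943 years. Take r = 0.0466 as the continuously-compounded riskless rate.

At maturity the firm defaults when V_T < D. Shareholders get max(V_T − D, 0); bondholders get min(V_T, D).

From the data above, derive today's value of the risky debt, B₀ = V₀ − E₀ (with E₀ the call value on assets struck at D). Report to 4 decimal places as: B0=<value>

Apply the equity-as-call identities (strike 195.5771, horizon 2.7943 years):
d₁ = [ln(V₀/D) + (r + σ²/2)T] / (σ√T)
   = [ln(240.1017/195.5771) + (0.0466 + 0.5·0.2088²)·2.7943] / (0.2088·√2.7943)
   = [0.205108 + 0.191127] / 0.349033 = 1.135234
d₂ = d₁ − σ√T = 1.135234 − 0.349033 = 0.786200
N(d₁) = 0.871861,  N(d₂) = 0.784125,  e^(−rT) = 0.877907
E₀ = V₀·N(d₁) − D·e^(−rT)·N(d₂)
   = 240.1017·0.871861 − 195.5771·0.877907·0.784125 = 74.702271
B₀ = V₀ − E₀ = 240.1017 − 74.702271 = 165.399429

B0=165.3994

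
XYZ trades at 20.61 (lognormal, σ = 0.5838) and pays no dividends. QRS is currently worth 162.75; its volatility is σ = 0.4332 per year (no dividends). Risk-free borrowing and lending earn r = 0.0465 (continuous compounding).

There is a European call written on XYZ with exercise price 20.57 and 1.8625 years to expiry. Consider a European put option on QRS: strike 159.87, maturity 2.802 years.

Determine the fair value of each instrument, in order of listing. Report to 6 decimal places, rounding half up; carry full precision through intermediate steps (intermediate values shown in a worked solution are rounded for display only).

price(XYZ call K=20.57) = 7.020261
price(QRS put K=159.87) = 32.545296

[XYZ call K=20.57]
σ√T = 0.5838·√1.8625 = 0.796732
d₁ = (ln(S/K) + (r+σ²/2)T) / (σ√T) = (ln(20.61/20.57) + (0.0465+0.5838²/2)·1.8625) / 0.796732 = (0.001943 + 0.403997) / 0.796732 = 0.509506
d₂ = d₁ − σ√T = 0.509506 − 0.796732 = -0.287226
e^{−rT} = 0.917038
N(d₁) = 0.694801,  N(d₂) = 0.386970
price = S·N(d₁) − K·e^{−rT}·N(d₂) = 14.319854 − 7.299593 = 7.020261
[QRS put K=159.87]
σ√T = 0.4332·√2.802 = 0.725141
d₁ = (ln(S/K) + (r+σ²/2)T) / (σ√T) = (ln(162.75/159.87) + (0.0465+0.4332²/2)·2.802) / 0.725141 = (0.017854 + 0.393208) / 0.725141 = 0.566872
d₂ = d₁ − σ√T = 0.566872 − 0.725141 = -0.158269
e^{−rT} = 0.877838
N(−d₁) = 0.285401,  N(−d₂) = 0.562878
price = K·e^{−rT}·N(−d₂) − S·N(−d₁) = 78.994246 − 46.448950 = 32.545296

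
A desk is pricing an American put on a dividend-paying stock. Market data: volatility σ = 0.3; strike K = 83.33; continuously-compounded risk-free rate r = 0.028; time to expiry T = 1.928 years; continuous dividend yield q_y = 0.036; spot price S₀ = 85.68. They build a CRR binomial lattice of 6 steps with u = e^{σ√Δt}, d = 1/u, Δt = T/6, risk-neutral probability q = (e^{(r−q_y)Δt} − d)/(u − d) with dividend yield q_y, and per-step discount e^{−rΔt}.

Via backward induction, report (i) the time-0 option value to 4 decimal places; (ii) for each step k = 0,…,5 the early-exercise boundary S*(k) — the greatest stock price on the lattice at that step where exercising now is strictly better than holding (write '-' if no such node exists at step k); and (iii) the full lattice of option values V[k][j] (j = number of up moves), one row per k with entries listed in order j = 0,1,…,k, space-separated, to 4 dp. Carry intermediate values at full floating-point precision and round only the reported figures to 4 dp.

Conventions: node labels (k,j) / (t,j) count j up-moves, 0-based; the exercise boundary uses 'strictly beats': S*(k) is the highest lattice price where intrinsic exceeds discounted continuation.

price = 12.4659
boundary = - - - - 43.3967 51.4414
tree:
12.4659
17.6912 6.3318
24.2735 10.0040 1.9720
31.9392 15.3945 3.6184 0.0000
39.9333 22.8131 6.6393 0.0000 0.0000
46.7199 31.8886 12.1822 0.0000 0.0000 0.0000
52.4451 39.9333 22.3527 0.0000 0.0000 0.0000 0.0000

Δt=0.32133  u=1.18537  d=0.84362  q=0.45008  discount=0.99104
step 6 (expiry): payoffs max(K−S,0) = 52.4451 39.9333 22.3527 0.0000 0.0000 0.0000 0.0000
step 5: (k=5,j=0): S=36.6101, K−S=46.7199, hold=46.3945 ⇒ V=46.7199 exercise | (k=5,j=1): S=51.4414, K−S=31.8886, hold=31.7339 ⇒ V=31.8886 exercise | (k=5,j=2): S=72.2810, K−S=11.0490, hold=12.1822 ⇒ V=12.1822 continue | (k=5,j=3): S=101.5629, K−S=0.0000, hold=0.0000 ⇒ V=0.0000 continue | (k=5,j=4): S=142.7073, K−S=0.0000, hold=0.0000 ⇒ V=0.0000 continue | (k=5,j=5): S=200.5199, K−S=0.0000, hold=0.0000 ⇒ V=0.0000 continue  boundary S*=51.4414
step 4: (k=4,j=0): S=43.3967, K−S=39.9333, hold=39.6860 ⇒ V=39.9333 exercise | (k=4,j=1): S=60.9773, K−S=22.3527, hold=22.8131 ⇒ V=22.8131 continue | (k=4,j=2): S=85.6800, K−S=0.0000, hold=6.6393 ⇒ V=6.6393 continue | (k=4,j=3): S=120.3901, K−S=0.0000, hold=0.0000 ⇒ V=0.0000 continue | (k=4,j=4): S=169.1616, K−S=0.0000, hold=0.0000 ⇒ V=0.0000 continue  boundary S*=43.3967
step 3: (k=3,j=0): S=51.4414, K−S=31.8886, hold=31.9392 ⇒ V=31.9392 continue | (k=3,j=1): S=72.2810, K−S=11.0490, hold=15.3945 ⇒ V=15.3945 continue | (k=3,j=2): S=101.5629, K−S=0.0000, hold=3.6184 ⇒ V=3.6184 continue | (k=3,j=3): S=142.7073, K−S=0.0000, hold=0.0000 ⇒ V=0.0000 continue  boundary S*=-
step 2: (k=2,j=0): S=60.9773, K−S=22.3527, hold=24.2735 ⇒ V=24.2735 continue | (k=2,j=1): S=85.6800, K−S=0.0000, hold=10.0040 ⇒ V=10.0040 continue | (k=2,j=2): S=120.3901, K−S=0.0000, hold=1.9720 ⇒ V=1.9720 continue  boundary S*=-
step 1: (k=1,j=0): S=72.2810, K−S=11.0490, hold=17.6912 ⇒ V=17.6912 continue | (k=1,j=1): S=101.5629, K−S=0.0000, hold=6.3318 ⇒ V=6.3318 continue  boundary S*=-
step 0: (k=0,j=0): S=85.6800, K−S=0.0000, hold=12.4659 ⇒ V=12.4659 continue  boundary S*=-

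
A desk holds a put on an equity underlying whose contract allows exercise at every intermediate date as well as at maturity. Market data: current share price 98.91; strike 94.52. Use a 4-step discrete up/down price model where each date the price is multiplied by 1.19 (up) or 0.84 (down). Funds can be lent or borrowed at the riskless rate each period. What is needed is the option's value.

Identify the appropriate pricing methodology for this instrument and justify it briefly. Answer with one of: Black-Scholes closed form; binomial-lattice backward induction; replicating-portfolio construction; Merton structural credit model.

framework: binomial-lattice backward induction

Key observation: with exercise allowed before expiry on a discrete up/down model (4 steps from spot 98.91), the strike-94.52 put's value must be rolled back through the tree testing early exercise at each node.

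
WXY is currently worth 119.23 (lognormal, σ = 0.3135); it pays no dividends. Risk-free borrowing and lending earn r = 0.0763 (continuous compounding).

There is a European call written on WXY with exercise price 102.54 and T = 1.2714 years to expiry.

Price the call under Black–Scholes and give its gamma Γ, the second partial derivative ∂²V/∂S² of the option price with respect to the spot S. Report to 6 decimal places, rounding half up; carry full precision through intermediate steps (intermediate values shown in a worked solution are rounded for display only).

σ√T = 0.3135·√1.2714 = 0.353491
d₁ = (ln(S/K) + (r+σ²/2)T) / (σ√T) = (ln(119.23/102.54) + (0.0763+0.3135²/2)·1.2714) / 0.353491 = (0.150801 + 0.159486) / 0.353491 = 0.877779
d₂ = d₁ − σ√T = 0.877779 − 0.353491 = 0.524288
e^{−rT} = 0.907549
N(d₁) = 0.809968,  N(d₂) = 0.699961
Call price V = S·N(d₁) − K·e^{−rT}·N(d₂) = 96.572514 − 65.138406 = 31.434107
φ(d₁) = (1/√(2π))·e^{−d₁²/2} = 0.271393
Γ = φ(d₁) / (S·σ·√T) = 0.006439

price = 31.434107
Γ = 0.006439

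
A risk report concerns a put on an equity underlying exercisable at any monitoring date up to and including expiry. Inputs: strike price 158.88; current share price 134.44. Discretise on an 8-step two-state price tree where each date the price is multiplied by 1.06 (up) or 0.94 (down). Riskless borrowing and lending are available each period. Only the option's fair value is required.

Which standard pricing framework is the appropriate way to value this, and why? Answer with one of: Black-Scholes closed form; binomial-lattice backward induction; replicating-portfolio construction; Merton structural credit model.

Key observation: an American put (K = 158.88, S₀ = 134.44) on a 8-date tree has no closed form — the optimal stopping decision is embedded and must be resolved recursively from expiry.

framework: binomial-lattice backward induction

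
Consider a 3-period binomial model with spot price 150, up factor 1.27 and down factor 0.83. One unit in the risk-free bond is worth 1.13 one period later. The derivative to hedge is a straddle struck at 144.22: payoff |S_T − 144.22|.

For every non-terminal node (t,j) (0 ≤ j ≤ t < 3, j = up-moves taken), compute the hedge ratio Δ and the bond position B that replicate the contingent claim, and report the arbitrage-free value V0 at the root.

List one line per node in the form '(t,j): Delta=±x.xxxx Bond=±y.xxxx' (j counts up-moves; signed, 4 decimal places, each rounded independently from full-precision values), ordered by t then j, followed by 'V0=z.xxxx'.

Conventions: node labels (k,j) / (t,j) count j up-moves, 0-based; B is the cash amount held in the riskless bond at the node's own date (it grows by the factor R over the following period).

No-arbitrage ⇒ martingale measure with p* = (R−d)/(u−d) = 0.6818.
Expiry values: V(3,0)=58.4520, V(3,1)=12.9846, V(3,2)=56.5861, V(3,3)=163.0375
Node (2,0) S=103.3350: V=(p*·12.9846+(1−p*)·58.4520)/1.13=24.2933; Δ=(12.9846−58.4520)/(131.2354−85.7680)=-1.0000; B=V−Δ·S=127.6283
Node (2,1) S=158.1150: V=(p*·56.5861+(1−p*)·12.9846)/1.13=37.7990; Δ=(56.5861−12.9846)/(200.8060−131.2354)=0.6267; B=V−Δ·S=-61.2953
Node (2,2) S=241.9350: V=(p*·163.0375+(1−p*)·56.5861)/1.13=114.3067; Δ=(163.0375−56.5861)/(307.2575−200.8060)=1.0000; B=V−Δ·S=-127.6283
Node (1,0) S=124.5000: V=(p*·37.7990+(1−p*)·24.2933)/1.13=29.6475; Δ=(37.7990−24.2933)/(158.1150−103.3350)=0.2465; B=V−Δ·S=-1.0471
Node (1,1) S=190.5000: V=(p*·114.3067+(1−p*)·37.7990)/1.13=79.6136; Δ=(114.3067−37.7990)/(241.9350−158.1150)=0.9128; B=V−Δ·S=-94.2676
Node (0,0) S=150.0000: V=(p*·79.6136+(1−p*)·29.6475)/1.13=56.3852; Δ=(79.6136−29.6475)/(190.5000−124.5000)=0.7571; B=V−Δ·S=-57.1739
Sanity check at the root: Δ(0,0)·S0 + B(0,0) reproduces V0 = 56.3852.

(0,0): Delta=0.7571 Bond=-57.1739
(1,0): Delta=0.2465 Bond=-1.0471
(1,1): Delta=0.9128 Bond=-94.2676
(2,0): Delta=-1.0000 Bond=127.6283
(2,1): Delta=0.6267 Bond=-61.2953
(2,2): Delta=1.0000 Bond=-127.6283
V0=56.3852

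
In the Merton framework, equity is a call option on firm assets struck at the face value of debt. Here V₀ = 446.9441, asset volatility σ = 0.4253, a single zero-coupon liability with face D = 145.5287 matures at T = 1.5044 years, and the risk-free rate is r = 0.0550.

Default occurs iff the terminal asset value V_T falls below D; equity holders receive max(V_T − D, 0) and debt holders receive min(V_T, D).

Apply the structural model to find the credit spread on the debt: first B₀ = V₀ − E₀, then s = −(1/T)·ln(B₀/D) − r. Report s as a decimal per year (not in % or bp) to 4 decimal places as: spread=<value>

Work the structural quantities from V₀ = 446.9441 against face 145.5287:
d₁ = [ln(V₀/D) + (r + σ²/2)T] / (σ√T)
   = [ln(446.9441/145.5287) + (0.0550 + 0.5·0.4253²)·1.5044] / (0.4253·√1.5044)
   = [1.122060 + 0.218800] / 0.521647 = 2.570434
d₂ = d₁ − σ√T = 2.570434 − 0.521647 = 2.048787
N(d₁) = 0.994921,  N(d₂) = 0.979759,  e^(−rT) = 0.920589
E₀ = V₀·N(d₁) − D·e^(−rT)·N(d₂)
   = 446.9441·0.994921 − 145.5287·0.920589·0.979759 = 313.413996
B₀ = V₀ − E₀ = 446.9441 − 313.413996 = 133.530104
spread = −(1/T)·ln(B₀/D) − r = −(1/1.5044)·ln(133.530104/145.5287) − 0.0550 = 0.00219647

spread=0.0022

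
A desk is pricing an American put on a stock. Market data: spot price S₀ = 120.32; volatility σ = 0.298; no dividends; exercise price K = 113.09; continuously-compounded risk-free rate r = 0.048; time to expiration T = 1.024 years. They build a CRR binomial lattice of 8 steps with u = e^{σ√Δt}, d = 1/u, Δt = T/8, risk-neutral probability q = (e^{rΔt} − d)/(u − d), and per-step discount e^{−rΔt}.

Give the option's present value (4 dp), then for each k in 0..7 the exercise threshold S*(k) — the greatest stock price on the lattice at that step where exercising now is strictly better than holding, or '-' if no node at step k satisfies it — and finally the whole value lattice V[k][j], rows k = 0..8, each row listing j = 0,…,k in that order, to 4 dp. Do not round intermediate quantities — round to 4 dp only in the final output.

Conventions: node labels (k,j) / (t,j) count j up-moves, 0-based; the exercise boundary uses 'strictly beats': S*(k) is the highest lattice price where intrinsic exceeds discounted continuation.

price = 8.7977
boundary = - - - - 78.5466 87.3836 78.5466 87.3836
tree:
8.7977
13.0385 4.7023
18.7359 7.5513 1.9361
25.9717 11.7940 3.4388 0.4705
34.5434 17.7945 5.9914 0.9510 0.0000
42.4867 25.7064 10.1708 1.9223 0.0000 0.0000
49.6268 34.5434 16.6380 3.8856 0.0000 0.0000 0.0000
56.0448 42.4867 25.7064 7.8539 0.0000 0.0000 0.0000 0.0000
61.8137 49.6268 34.5434 15.8752 0.0000 0.0000 0.0000 0.0000 0.0000

Δt=0.12800, u=1.11251, d=0.89887, q=0.50222, disc=e^(-rΔt)=0.99387
k=8 terminal: V=max(K-S,0) → 61.8137 49.6268 34.5434 15.8752 0.0000 0.0000 0.0000 0.0000 0.0000
k=7: j=0 S=57.0452 intr=56.0448 cont=55.3521 V=56.0448[EX]; j=1 S=70.6033 intr=42.4867 cont=41.7940 V=42.4867[EX]; j=2 S=87.3836 intr=25.7064 cont=25.0137 V=25.7064[EX]; j=3 S=108.1522 intr=4.9378 cont=7.8539 V=7.8539[hold]; j=4 S=133.8568 intr=0.0000 cont=0.0000 V=0.0000[hold]; j=5 S=165.6707 intr=0.0000 cont=0.0000 V=0.0000[hold]; j=6 S=205.0458 intr=0.0000 cont=0.0000 V=0.0000[hold]; j=7 S=253.7793 intr=0.0000 cont=0.0000 V=0.0000[hold]  S*(7)=87.3836
k=6: j=0 S=63.4632 intr=49.6268 cont=48.9341 V=49.6268[EX]; j=1 S=78.5466 intr=34.5434 cont=33.8507 V=34.5434[EX]; j=2 S=97.2148 intr=15.8752 cont=16.6380 V=16.6380[hold]; j=3 S=120.3200 intr=0.0000 cont=3.8856 V=3.8856[hold]; j=4 S=148.9166 intr=0.0000 cont=0.0000 V=0.0000[hold]; j=5 S=184.3097 intr=0.0000 cont=0.0000 V=0.0000[hold]; j=6 S=228.1148 intr=0.0000 cont=0.0000 V=0.0000[hold]  S*(6)=78.5466
k=5: j=0 S=70.6033 intr=42.4867 cont=41.7940 V=42.4867[EX]; j=1 S=87.3836 intr=25.7064 cont=25.3945 V=25.7064[EX]; j=2 S=108.1522 intr=4.9378 cont=10.1708 V=10.1708[hold]; j=3 S=133.8568 intr=0.0000 cont=1.9223 V=1.9223[hold]; j=4 S=165.6707 intr=0.0000 cont=0.0000 V=0.0000[hold]; j=5 S=205.0458 intr=0.0000 cont=0.0000 V=0.0000[hold]  S*(5)=87.3836
k=4: j=0 S=78.5466 intr=34.5434 cont=33.8507 V=34.5434[EX]; j=1 S=97.2148 intr=15.8752 cont=17.7945 V=17.7945[hold]; j=2 S=120.3200 intr=0.0000 cont=5.9914 V=5.9914[hold]; j=3 S=148.9166 intr=0.0000 cont=0.9510 V=0.9510[hold]; j=4 S=184.3097 intr=0.0000 cont=0.0000 V=0.0000[hold]  S*(4)=78.5466
k=3: j=0 S=87.3836 intr=25.7064 cont=25.9717 V=25.9717[hold]; j=1 S=108.1522 intr=4.9378 cont=11.7940 V=11.7940[hold]; j=2 S=133.8568 intr=0.0000 cont=3.4388 V=3.4388[hold]; j=3 S=165.6707 intr=0.0000 cont=0.4705 V=0.4705[hold]  S*(3)=-
k=2: j=0 S=97.2148 intr=15.8752 cont=18.7359 V=18.7359[hold]; j=1 S=120.3200 intr=0.0000 cont=7.5513 V=7.5513[hold]; j=2 S=148.9166 intr=0.0000 cont=1.9361 V=1.9361[hold]  S*(2)=-
k=1: j=0 S=108.1522 intr=4.9378 cont=13.0385 V=13.0385[hold]; j=1 S=133.8568 intr=0.0000 cont=4.7023 V=4.7023[hold]  S*(1)=-
k=0: j=0 S=120.3200 intr=0.0000 cont=8.7977 V=8.7977[hold]  S*(0)=-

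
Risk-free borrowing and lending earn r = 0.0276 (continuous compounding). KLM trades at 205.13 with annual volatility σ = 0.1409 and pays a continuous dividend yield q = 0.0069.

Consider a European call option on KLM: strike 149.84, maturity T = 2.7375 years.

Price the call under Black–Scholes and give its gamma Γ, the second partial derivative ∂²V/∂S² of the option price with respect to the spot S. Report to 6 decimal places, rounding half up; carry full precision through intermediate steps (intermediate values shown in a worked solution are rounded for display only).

price = 63.278138
Γ = 0.001907

σ√T = 0.1409·√2.7375 = 0.233125
d₁ = (ln(S/K) + (r−q+σ²/2)T) / (σ√T) = (ln(205.13/149.84) + (0.0276−0.0069+0.1409²/2)·2.7375) / 0.233125 = (0.314076 + 0.083840) / 0.233125 = 1.706880
d₂ = d₁ − σ√T = 1.706880 − 0.233125 = 1.473755
e^{−rT} = 0.927229
e^{−qT} = 0.981289
N(d₁) = 0.956078,  N(d₂) = 0.929726
Call price V = S·e^{−qT}·N(d₁) − K·e^{−rT}·N(d₂) = 192.450542 − 129.172404 = 63.278138
φ(d₁) = (1/√(2π))·e^{−d₁²/2} = 0.092953
Γ = e^{−qT}·φ(d₁) / (S·σ·√T) = 0.001907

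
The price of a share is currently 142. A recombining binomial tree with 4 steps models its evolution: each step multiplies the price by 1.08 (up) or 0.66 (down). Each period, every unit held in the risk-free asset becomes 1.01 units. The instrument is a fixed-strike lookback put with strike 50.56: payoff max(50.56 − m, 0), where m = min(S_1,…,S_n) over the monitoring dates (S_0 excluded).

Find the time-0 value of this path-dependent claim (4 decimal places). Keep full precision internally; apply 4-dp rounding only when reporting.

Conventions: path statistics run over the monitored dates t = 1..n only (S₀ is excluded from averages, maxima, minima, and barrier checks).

No-arbitrage gives p* = (R−d)/(u−d) = 0.8333: enumerate every path, weight its payoff by its p*-probability, and discount by R^4.
Enumerate all 2^4 = 16 price paths (U = up ×1.08, D = down ×0.66); each path with k up-moves has probability p*^k·(1−p*)^(4−k).
DDDD: m=26.9441, payoff=23.6159, prob=0.000772
UDDD: m=44.0904, payoff=6.4696, prob=0.003858
DUDD: m=44.0904, payoff=6.4696, prob=0.003858
UUDD: m=72.1479, payoff=0.0000, prob=0.019290
DDUD: m=44.0904, payoff=6.4696, prob=0.003858
UDUD: m=72.1479, payoff=0.0000, prob=0.019290
DUUD: m=72.1479, payoff=0.0000, prob=0.019290
UUUD: m=118.0602, payoff=0.0000, prob=0.096451
DDDU: m=40.8244, payoff=9.7356, prob=0.003858
UDDU: m=66.8036, payoff=0.0000, prob=0.019290
DUDU: m=66.8036, payoff=0.0000, prob=0.019290
UUDU: m=109.3150, payoff=0.0000, prob=0.096451
DDUU: m=61.8552, payoff=0.0000, prob=0.019290
UDUU: m=101.2176, payoff=0.0000, prob=0.096451
DUUU: m=93.7200, payoff=0.0000, prob=0.096451
UUUU: m=153.3600, payoff=0.0000, prob=0.482253
Price = Σ prob·payoff / R^4 = 0.130662 / 1.040604 = 0.1256

price = 0.1256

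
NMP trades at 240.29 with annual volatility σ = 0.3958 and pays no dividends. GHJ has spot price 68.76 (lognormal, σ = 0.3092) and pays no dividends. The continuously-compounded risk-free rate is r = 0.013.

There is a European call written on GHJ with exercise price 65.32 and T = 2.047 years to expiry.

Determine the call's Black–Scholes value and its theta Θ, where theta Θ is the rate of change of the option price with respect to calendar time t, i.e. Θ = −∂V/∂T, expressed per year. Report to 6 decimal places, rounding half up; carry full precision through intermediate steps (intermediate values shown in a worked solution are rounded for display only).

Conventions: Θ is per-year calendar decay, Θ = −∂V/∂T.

price = 14.339620
Θ = -3.137696

σ√T = 0.3092·√2.047 = 0.442383
d₁ = (ln(S/K) + (r+σ²/2)T) / (σ√T) = (ln(68.76/65.32) + (0.013+0.3092²/2)·2.047) / 0.442383 = (0.051324 + 0.124462) / 0.442383 = 0.397362
d₂ = d₁ − σ√T = 0.397362 − 0.442383 = -0.045021
e^{−rT} = 0.973740
N(d₁) = 0.654450,  N(d₂) = 0.482045
Call price V = S·N(d₁) − K·e^{−rT}·N(d₂) = 44.999968 − 30.660348 = 14.339620
φ(d₁) = (1/√(2π))·e^{−d₁²/2} = 0.368658
Θ = −S·φ(d₁)·σ/(2√T) − r·K·e^{−rT}·N(d₂) = −2.739111 − 0.398585 = -3.137696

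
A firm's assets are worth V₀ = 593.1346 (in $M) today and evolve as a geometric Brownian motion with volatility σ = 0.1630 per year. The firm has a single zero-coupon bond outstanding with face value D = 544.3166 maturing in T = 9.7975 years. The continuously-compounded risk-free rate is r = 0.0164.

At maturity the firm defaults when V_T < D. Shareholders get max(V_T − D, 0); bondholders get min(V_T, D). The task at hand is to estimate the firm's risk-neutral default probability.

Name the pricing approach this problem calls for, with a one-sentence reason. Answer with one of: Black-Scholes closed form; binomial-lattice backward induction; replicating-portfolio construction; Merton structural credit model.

Key observation: assets follow a GBM and default happens iff V_T < 544.3166; valuing claims on that split (equity as a call, risky debt as the residual) is the structural model's definition.

framework: Merton structural credit model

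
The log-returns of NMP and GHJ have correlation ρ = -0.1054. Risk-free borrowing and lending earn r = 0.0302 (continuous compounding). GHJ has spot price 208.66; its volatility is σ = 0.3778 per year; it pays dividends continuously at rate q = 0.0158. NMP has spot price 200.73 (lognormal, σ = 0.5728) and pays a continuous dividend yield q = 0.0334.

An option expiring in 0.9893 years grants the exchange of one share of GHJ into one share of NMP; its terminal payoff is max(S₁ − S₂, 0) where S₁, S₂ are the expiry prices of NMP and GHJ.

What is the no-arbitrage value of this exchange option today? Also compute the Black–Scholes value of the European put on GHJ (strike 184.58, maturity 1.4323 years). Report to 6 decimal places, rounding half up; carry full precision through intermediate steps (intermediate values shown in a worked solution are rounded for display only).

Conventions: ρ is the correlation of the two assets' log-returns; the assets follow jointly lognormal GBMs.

σ_eff = √(σ₁² + σ₂² − 2ρσ₁σ₂) = √(0.5728² + 0.3778² − 2·-0.1054·0.5728·0.3778) = 0.718645
d₁ = (ln(S₁/S₂) + (q₂ − q₁ + σ_eff²/2)T) / (σ_eff√T) = (ln(200.73/208.66) + (0.0158 − 0.0334 + 0.258225)·0.9893) / 0.714790 = 0.278830
d₂ = d₁ − σ_eff√T = 0.278830 − 0.714790 = -0.435959
N(d₁) = 0.609813,  N(d₂) = 0.331433
V = S₁·e^{−q₁T}·N(d₁) − S₂·e^{−q₂T}·N(d₂) = 118.429093 − 68.084246 = 50.344847
[vanilla: GHJ put K=184.58]
σ√T = 0.3778·√1.4323 = 0.452146
d₁ = (ln(S/K) + (r−q+σ²/2)T) / (σ√T) = (ln(208.66/184.58) + (0.0302−0.0158+0.3778²/2)·1.4323) / 0.452146 = (0.122623 + 0.122843) / 0.452146 = 0.542892
d₂ = d₁ − σ√T = 0.542892 − 0.452146 = 0.090745
e^{−rT} = 0.957667
e^{−qT} = 0.977624
N(−d₁) = 0.293602,  N(−d₂) = 0.463847
price = K·e^{−rT}·N(−d₂) − S·e^{−qT}·N(−d₁) = 81.992520 − 59.892207 = 22.100314

exchange price = 50.344847
price(GHJ put K=184.58) = 22.100314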